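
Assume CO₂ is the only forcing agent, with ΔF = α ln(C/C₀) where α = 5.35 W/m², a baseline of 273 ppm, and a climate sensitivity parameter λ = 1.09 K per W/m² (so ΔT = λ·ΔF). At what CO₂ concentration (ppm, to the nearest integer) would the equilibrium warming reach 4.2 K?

Required forcing: ΔF = ΔT/λ = 4.2/1.09 = 3.8532 W/m².
Then ln(C/273) = ΔF/5.35 = 3.8532/5.35 = 0.72022.
So C = 273 × e^0.72022 = 273 × 2.05489 = 560.98 ppm.

C ≈ 561 ppm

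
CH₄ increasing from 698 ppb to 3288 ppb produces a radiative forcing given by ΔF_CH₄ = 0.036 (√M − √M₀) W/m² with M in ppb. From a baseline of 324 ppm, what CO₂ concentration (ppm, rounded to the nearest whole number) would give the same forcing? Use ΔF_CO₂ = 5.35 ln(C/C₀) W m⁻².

C ≈ 399 ppm

CH₄ forcing: 0.036 × (√3288 − √698) = 0.036 × (57.3411 − 26.4197) = 0.036 × 30.9214 = 1.11317 W/m².
Set 5.35 ln(C/324) = 1.11317: ln(C/324) = 1.11317/5.35 = 0.20807, so C = 324 × e^0.20807 = 324 × 1.23130 = 398.94 ppm.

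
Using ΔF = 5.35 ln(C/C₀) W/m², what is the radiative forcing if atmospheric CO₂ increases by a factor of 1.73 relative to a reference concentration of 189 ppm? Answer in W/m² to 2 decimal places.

ΔF = 2.93 W/m²

ΔF = 5.35 × ln(1.73) = 5.35 × 0.54812 = 2.9324 W/m².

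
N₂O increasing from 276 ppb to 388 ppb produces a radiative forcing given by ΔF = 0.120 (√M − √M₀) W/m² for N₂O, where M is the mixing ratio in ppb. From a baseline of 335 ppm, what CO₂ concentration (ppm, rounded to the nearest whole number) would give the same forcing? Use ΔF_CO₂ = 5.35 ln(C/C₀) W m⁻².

C ≈ 359 ppm

N₂O forcing: 0.120 × (√388 − √276) = 0.120 × (19.6977 − 16.6132) = 0.120 × 3.0845 = 0.37014 W/m².
Set 5.35 ln(C/335) = 0.37014: ln(C/335) = 0.37014/5.35 = 0.06919, so C = 335 × e^0.06919 = 335 × 1.07164 = 359.00 ppm.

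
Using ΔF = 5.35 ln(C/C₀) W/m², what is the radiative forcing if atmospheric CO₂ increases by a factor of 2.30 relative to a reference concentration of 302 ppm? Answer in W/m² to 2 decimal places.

ΔF = 4.46 W/m²

ΔF = 5.35 × ln(2.30) = 5.35 × 0.83291 = 4.4561 W/m².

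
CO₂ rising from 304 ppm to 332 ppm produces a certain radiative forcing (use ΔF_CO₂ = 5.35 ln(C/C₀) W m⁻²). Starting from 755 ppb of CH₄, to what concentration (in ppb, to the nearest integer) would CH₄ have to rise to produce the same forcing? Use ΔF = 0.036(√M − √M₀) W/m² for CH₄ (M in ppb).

M ≈ 1646 ppb

CO₂ forcing: 5.35 × ln(332/304) = 5.35 × 0.088107 = 0.47137 W/m².
Set 0.036(√M − √755) = 0.47137: √M = 0.47137/0.036 + √755 = 13.0936 + 27.4773 = 40.5709.
M = (40.5709)² = 1646.00 ppb.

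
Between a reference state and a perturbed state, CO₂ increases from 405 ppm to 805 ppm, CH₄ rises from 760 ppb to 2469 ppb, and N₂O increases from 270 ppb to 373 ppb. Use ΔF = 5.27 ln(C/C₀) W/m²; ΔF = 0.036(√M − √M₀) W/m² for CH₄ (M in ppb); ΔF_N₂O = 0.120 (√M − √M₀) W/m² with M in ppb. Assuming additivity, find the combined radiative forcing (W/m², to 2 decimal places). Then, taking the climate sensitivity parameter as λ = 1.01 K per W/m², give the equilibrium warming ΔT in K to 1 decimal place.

CO₂: 5.27 × ln(805/405) = 5.27 × ln(1.98765) = 5.27 × 0.68695 = 3.6202 W/m².
CH₄: 0.036 × (√2469 − √760) = 0.036 × (49.6890 − 27.5681) = 0.036 × 22.1209 = 0.7964 W/m².
N₂O: 0.120 × (√373 − √270) = 0.120 × (19.3132 − 16.4317) = 0.120 × 2.8815 = 0.3458 W/m².
Total ΔF = 3.6202 + 0.7964 + 0.3458 = 4.7624 W/m².
ΔT = λ ΔF = 1.01 × 4.76 = 4.8076 K.

ΔF = 4.76 W/m²; ΔT = 4.8 K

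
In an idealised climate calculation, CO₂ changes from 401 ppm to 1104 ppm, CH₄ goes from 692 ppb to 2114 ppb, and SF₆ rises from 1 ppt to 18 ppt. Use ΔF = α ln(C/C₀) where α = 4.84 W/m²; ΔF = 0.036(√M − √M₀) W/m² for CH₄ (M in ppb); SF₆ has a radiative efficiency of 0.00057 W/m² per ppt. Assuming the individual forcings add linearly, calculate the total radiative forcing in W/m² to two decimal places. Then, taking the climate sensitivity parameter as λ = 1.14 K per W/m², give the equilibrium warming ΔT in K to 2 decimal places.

ΔF = 5.62 W/m²; ΔT = 6.41 K

CO₂: 4.84 × ln(1104/401) = 4.84 × ln(2.75312) = 4.84 × 1.01273 = 4.9016 W/m².
CH₄: 0.036 × (√2114 − √692) = 0.036 × (45.9783 − 26.3059) = 0.036 × 19.6724 = 0.7082 W/m².
SF₆: ΔF = 0.00057 × (18 − 1) = 0.00057 × 17 = 0.0097 W/m².
Total ΔF = 4.9016 + 0.7082 + 0.0097 = 5.6195 W/m².
ΔT = λ ΔF = 1.14 × 5.62 = 6.4068 K.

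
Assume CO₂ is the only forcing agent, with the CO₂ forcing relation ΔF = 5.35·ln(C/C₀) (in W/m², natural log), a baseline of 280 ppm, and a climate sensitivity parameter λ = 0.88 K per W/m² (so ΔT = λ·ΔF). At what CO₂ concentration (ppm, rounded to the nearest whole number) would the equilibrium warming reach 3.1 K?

Required forcing: ΔF = ΔT/λ = 3.1/0.88 = 3.5227 W/m².
Then ln(C/280) = ΔF/5.35 = 3.5227/5.35 = 0.65845.
So C = 280 × e^0.65845 = 280 × 1.93180 = 540.90 ppm.

C ≈ 541 ppm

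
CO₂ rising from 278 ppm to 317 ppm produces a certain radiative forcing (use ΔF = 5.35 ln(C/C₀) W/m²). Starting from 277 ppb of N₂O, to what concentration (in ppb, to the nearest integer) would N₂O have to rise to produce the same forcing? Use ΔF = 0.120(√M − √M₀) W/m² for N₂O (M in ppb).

M ≈ 506 ppb

CO₂ forcing: 5.35 × ln(317/278) = 5.35 × 0.131281 = 0.70235 W/m².
Set 0.120(√M − √277) = 0.70235: √M = 0.70235/0.120 + √277 = 5.8529 + 16.6433 = 22.4962.
M = (22.4962)² = 506.08 ppb.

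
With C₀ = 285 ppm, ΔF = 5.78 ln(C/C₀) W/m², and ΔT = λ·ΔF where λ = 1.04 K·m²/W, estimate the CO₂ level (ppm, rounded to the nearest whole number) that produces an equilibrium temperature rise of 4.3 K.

Required forcing: ΔF = ΔT/λ = 4.3/1.04 = 4.1346 W/m².
Then ln(C/285) = ΔF/5.78 = 4.1346/5.78 = 0.71533.
So C = 285 × e^0.71533 = 285 × 2.04486 = 582.79 ppm.

C ≈ 583 ppm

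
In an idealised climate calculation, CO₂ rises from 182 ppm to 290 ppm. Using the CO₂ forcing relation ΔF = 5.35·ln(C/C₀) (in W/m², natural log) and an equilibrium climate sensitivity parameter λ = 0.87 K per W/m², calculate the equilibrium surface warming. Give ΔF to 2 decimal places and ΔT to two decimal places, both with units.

CO₂: 5.35 × ln(290/182) = 5.35 × ln(1.59341) = 5.35 × 0.46588 = 2.4925 W/m².
ΔT = λ ΔF = 0.87 × 2.49 = 2.1663 K.

ΔF = 2.49 W/m²; ΔT = 2.17 K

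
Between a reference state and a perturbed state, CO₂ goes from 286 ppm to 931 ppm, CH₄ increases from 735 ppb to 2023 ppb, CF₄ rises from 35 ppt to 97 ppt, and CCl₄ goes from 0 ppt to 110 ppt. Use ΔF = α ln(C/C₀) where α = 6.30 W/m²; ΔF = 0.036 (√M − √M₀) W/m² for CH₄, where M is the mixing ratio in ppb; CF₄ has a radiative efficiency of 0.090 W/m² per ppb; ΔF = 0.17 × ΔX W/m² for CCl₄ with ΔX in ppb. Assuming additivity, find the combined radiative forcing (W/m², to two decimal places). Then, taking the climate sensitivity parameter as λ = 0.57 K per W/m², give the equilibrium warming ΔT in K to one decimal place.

CO₂: 6.30 × ln(931/286) = 6.30 × ln(3.25524) = 6.30 × 1.18027 = 7.4357 W/m².
CH₄: 0.036 × (√2023 − √735) = 0.036 × (44.9778 − 27.1109) = 0.036 × 17.8669 = 0.6432 W/m².
CF₄: Δ = 97 − 35 = 62 ppt = 0.062 ppb; ΔF = 0.090 × 0.062 = 0.0056 W/m².
CCl₄: Δ = 110 − 0 = 110 ppt = 0.110 ppb; ΔF = 0.17 × 0.110 = 0.0187 W/m².
Total ΔF = 7.4357 + 0.6432 + 0.0056 + 0.0187 = 8.1032 W/m².
ΔT = λ ΔF = 0.57 × 8.10 = 4.6170 K.

ΔF = 8.10 W/m²; ΔT = 4.6 K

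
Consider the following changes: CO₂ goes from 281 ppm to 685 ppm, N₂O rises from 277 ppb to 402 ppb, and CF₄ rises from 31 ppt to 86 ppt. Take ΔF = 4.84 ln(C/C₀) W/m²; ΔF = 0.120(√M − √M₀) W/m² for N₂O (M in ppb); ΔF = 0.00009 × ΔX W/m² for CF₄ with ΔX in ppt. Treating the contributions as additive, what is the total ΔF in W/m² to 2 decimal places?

ΔF = 4.73 W/m²

CO₂: 4.84 × ln(685/281) = 4.84 × ln(2.43772) = 4.84 × 0.89106 = 4.3127 W/m².
N₂O: 0.120 × (√402 − √277) = 0.120 × (20.0499 − 16.6433) = 0.120 × 3.4066 = 0.4088 W/m².
CF₄: ΔF = 0.00009 × (86 − 31) = 0.00009 × 55 = 0.0050 W/m².
Total ΔF = 4.3127 + 0.4088 + 0.0050 = 4.7265 W/m².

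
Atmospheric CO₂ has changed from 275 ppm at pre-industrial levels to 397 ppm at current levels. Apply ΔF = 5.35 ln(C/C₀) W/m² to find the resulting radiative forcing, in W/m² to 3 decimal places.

CO₂: 5.35 × ln(397/275) = 5.35 × ln(1.44364) = 5.35 × 0.36717 = 1.9644 W/m².

ΔF = 1.964 W/m²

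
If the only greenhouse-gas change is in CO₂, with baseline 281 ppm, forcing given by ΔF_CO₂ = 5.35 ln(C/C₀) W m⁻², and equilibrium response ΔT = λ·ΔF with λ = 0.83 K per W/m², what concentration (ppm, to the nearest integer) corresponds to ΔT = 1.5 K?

C ≈ 394 ppm

Required forcing: ΔF = ΔT/λ = 1.5/0.83 = 1.8072 W/m².
Then ln(C/281) = ΔF/5.35 = 1.8072/5.35 = 0.33779.
So C = 281 × e^0.33779 = 281 × 1.40185 = 393.92 ppm.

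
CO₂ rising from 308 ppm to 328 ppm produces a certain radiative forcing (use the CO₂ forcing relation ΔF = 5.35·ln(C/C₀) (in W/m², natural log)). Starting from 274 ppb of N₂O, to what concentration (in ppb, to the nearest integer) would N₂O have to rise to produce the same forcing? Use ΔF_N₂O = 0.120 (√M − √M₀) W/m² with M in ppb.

M ≈ 375 ppb

CO₂ forcing: 5.35 × ln(328/308) = 5.35 × 0.062914 = 0.33659 W/m².
Set 0.120(√M − √274) = 0.33659: √M = 0.33659/0.120 + √274 = 2.8049 + 16.5529 = 19.3578.
M = (19.3578)² = 374.72 ppb.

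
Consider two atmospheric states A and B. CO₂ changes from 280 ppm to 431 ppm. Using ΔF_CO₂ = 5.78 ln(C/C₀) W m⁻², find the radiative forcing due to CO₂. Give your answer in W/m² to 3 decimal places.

CO₂: 5.78 × ln(431/280) = 5.78 × ln(1.53929) = 5.78 × 0.43132 = 2.4930 W/m².

ΔF = 2.493 W/m²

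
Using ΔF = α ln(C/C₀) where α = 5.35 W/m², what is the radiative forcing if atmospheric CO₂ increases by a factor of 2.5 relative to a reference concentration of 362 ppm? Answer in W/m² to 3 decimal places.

ΔF = 5.35 × ln(2.5) = 5.35 × 0.91629 = 4.9022 W/m².

ΔF = 4.902 W/m²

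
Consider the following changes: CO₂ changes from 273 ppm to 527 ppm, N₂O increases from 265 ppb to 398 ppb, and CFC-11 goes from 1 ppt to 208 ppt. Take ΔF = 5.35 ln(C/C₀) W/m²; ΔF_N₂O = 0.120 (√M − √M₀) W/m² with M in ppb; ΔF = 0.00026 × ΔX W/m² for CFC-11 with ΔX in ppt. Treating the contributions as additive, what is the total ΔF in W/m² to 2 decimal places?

ΔF = 4.01 W/m²

CO₂: 5.35 × ln(527/273) = 5.35 × ln(1.93040) = 5.35 × 0.65773 = 3.5189 W/m².
N₂O: 0.120 × (√398 − √265) = 0.120 × (19.9499 − 16.2788) = 0.120 × 3.6711 = 0.4405 W/m².
CFC-11: ΔF = 0.00026 × (208 − 1) = 0.00026 × 207 = 0.0538 W/m².
Total ΔF = 3.5189 + 0.4405 + 0.0538 = 4.0132 W/m².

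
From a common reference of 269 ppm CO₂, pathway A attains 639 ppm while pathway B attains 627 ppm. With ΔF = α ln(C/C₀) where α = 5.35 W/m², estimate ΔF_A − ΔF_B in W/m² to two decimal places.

ΔF_A − ΔF_B = 0.10 W/m²

ΔF_A = 5.35 ln(639/269) = 5.35 × 0.86519 = 4.6288 W/m².
ΔF_B = 5.35 ln(627/269) = 5.35 × 0.84624 = 4.5274 W/m².
Difference: 4.6288 − 4.5274 = 0.1014 W/m².
(Equivalently, ΔF_A − ΔF_B = 5.35 ln(639/627) = 5.35 × 0.01896 = 0.1014 W/m².)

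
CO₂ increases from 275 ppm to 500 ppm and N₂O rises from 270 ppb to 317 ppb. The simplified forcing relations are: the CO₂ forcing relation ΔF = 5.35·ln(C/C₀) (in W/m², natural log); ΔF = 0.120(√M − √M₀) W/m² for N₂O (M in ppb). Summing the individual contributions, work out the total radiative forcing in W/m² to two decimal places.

CO₂: 5.35 × ln(500/275) = 5.35 × ln(1.81818) = 5.35 × 0.59784 = 3.1984 W/m².
N₂O: 0.120 × (√317 − √270) = 0.120 × (17.8045 − 16.4317) = 0.120 × 1.3728 = 0.1647 W/m².
Total ΔF = 3.1984 + 0.1647 = 3.3631 W/m².

ΔF = 3.36 W/m²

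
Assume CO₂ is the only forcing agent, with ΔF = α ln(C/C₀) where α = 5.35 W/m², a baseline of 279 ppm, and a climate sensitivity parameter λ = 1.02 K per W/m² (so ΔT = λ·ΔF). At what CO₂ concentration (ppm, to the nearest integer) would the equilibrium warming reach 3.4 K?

Required forcing: ΔF = ΔT/λ = 3.4/1.02 = 3.3333 W/m².
Then ln(C/279) = ΔF/5.35 = 3.3333/5.35 = 0.62305.
So C = 279 × e^0.62305 = 279 × 1.86461 = 520.23 ppm.

C ≈ 520 ppm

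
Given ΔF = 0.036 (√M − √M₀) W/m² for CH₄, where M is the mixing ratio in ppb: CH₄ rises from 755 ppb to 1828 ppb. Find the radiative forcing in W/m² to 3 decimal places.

ΔF = 0.550 W/m²

CH₄: 0.036 × (√1828 − √755) = 0.036 × (42.7551 − 27.4773) = 0.036 × 15.2778 = 0.5500 W/m².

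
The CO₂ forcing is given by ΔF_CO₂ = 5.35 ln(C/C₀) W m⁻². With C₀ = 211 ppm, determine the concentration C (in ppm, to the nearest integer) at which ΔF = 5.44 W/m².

C ≈ 583 ppm

Set 5.35 ln(C/211) = 5.44, so ln(C/211) = 5.44/5.35 = 1.01682.
Then C/211 = e^1.01682 = 2.76439, giving C = 211 × 2.76439 = 583.29 ppm.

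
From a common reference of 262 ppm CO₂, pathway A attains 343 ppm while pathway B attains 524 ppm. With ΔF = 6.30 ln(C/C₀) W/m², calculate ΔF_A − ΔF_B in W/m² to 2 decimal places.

ΔF_A − ΔF_B = -2.67 W/m²

ΔF_A = 6.30 ln(343/262) = 6.30 × 0.26939 = 1.6972 W/m².
ΔF_B = 6.30 ln(524/262) = 6.30 × 0.69315 = 4.3668 W/m².
Difference: 1.6972 − 4.3668 = -2.6696 W/m².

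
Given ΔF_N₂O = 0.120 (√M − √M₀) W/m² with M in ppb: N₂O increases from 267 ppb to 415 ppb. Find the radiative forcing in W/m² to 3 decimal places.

N₂O: 0.120 × (√415 − √267) = 0.120 × (20.3715 − 16.3401) = 0.120 × 4.0314 = 0.4838 W/m².

ΔF = 0.484 W/m²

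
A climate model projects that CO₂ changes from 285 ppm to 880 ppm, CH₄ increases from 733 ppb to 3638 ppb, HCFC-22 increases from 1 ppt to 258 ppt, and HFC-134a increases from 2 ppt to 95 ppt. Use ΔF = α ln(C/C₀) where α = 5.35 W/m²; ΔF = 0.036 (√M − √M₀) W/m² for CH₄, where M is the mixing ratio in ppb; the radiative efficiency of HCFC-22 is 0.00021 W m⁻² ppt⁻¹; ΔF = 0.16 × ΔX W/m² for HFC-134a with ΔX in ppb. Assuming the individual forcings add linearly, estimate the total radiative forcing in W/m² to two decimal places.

ΔF = 7.30 W/m²

CO₂: 5.35 × ln(880/285) = 5.35 × ln(3.08772) = 5.35 × 1.12743 = 6.0318 W/m².
CH₄: 0.036 × (√3638 − √733) = 0.036 × (60.3158 − 27.0740) = 0.036 × 33.2418 = 1.1967 W/m².
HCFC-22: ΔF = 0.00021 × (258 − 1) = 0.00021 × 257 = 0.0540 W/m².
HFC-134a: Δ = 95 − 2 = 93 ppt = 0.093 ppb; ΔF = 0.16 × 0.093 = 0.0149 W/m².
Total ΔF = 6.0318 + 1.1967 + 0.0540 + 0.0149 = 7.2974 W/m².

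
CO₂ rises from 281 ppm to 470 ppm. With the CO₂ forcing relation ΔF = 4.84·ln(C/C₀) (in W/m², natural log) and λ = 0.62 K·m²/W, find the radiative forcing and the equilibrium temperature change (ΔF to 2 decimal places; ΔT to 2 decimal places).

ΔF = 2.49 W/m²; ΔT = 1.54 K

CO₂: 4.84 × ln(470/281) = 4.84 × ln(1.67260) = 4.84 × 0.51438 = 2.4896 W/m².
ΔT = λ ΔF = 0.62 × 2.49 = 1.5438 K.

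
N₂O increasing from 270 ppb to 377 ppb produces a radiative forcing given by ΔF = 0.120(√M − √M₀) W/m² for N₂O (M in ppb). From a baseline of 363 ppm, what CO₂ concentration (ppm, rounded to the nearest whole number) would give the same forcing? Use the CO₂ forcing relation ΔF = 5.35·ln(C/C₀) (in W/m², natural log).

N₂O forcing: 0.120 × (√377 − √270) = 0.120 × (19.4165 − 16.4317) = 0.120 × 2.9848 = 0.35818 W/m².
Set 5.35 ln(C/363) = 0.35818: ln(C/363) = 0.35818/5.35 = 0.06695, so C = 363 × e^0.06695 = 363 × 1.06924 = 388.13 ppm.

C ≈ 388 ppm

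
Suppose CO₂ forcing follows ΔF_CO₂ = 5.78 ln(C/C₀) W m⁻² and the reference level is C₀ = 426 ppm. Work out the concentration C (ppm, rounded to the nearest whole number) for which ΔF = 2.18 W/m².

C ≈ 621 ppm

Set 5.78 ln(C/426) = 2.18, so ln(C/426) = 2.18/5.78 = 0.37716.
Then C/426 = e^0.37716 = 1.45814, giving C = 426 × 1.45814 = 621.17 ppm.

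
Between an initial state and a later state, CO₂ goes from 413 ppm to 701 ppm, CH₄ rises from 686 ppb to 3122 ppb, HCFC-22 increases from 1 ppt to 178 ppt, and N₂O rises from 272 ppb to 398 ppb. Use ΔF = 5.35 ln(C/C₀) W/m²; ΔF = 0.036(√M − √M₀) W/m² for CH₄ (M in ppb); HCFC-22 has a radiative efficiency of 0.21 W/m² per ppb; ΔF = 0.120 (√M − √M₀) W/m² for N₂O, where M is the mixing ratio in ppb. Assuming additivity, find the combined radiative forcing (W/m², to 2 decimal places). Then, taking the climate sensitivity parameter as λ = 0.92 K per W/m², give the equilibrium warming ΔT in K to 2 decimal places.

ΔF = 4.35 W/m²; ΔT = 4.00 K

CO₂: 5.35 × ln(701/413) = 5.35 × ln(1.69734) = 5.35 × 0.52906 = 2.8305 W/m².
CH₄: 0.036 × (√3122 − √686) = 0.036 × (55.8749 − 26.1916) = 0.036 × 29.6833 = 1.0686 W/m².
HCFC-22: Δ = 178 − 1 = 177 ppt = 0.177 ppb; ΔF = 0.21 × 0.177 = 0.0372 W/m².
N₂O: 0.120 × (√398 − √272) = 0.120 × (19.9499 − 16.4924) = 0.120 × 3.4575 = 0.4149 W/m².
Total ΔF = 2.8305 + 1.0686 + 0.0372 + 0.4149 = 4.3512 W/m².
ΔT = λ ΔF = 0.92 × 4.35 = 4.0020 K.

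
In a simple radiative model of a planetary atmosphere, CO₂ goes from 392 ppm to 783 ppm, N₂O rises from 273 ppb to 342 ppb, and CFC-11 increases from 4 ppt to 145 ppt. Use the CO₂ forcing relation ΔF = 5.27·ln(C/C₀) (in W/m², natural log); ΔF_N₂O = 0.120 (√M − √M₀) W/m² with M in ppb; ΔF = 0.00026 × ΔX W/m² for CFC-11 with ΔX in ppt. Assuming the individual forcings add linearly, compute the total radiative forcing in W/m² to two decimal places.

CO₂: 5.27 × ln(783/392) = 5.27 × ln(1.99745) = 5.27 × 0.69187 = 3.6462 W/m².
N₂O: 0.120 × (√342 − √273) = 0.120 × (18.4932 − 16.5227) = 0.120 × 1.9705 = 0.2365 W/m².
CFC-11: ΔF = 0.00026 × (145 − 4) = 0.00026 × 141 = 0.0367 W/m².
Total ΔF = 3.6462 + 0.2365 + 0.0367 = 3.9194 W/m².

ΔF = 3.92 W/m²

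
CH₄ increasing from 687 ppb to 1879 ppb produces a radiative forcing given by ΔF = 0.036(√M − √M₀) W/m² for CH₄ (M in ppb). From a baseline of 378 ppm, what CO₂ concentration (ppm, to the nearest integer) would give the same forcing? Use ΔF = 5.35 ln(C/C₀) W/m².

C ≈ 424 ppm

CH₄ forcing: 0.036 × (√1879 − √687) = 0.036 × (43.3474 − 26.2107) = 0.036 × 17.1367 = 0.61692 W/m².
Set 5.35 ln(C/378) = 0.61692: ln(C/378) = 0.61692/5.35 = 0.11531, so C = 378 × e^0.11531 = 378 × 1.12222 = 424.20 ppm.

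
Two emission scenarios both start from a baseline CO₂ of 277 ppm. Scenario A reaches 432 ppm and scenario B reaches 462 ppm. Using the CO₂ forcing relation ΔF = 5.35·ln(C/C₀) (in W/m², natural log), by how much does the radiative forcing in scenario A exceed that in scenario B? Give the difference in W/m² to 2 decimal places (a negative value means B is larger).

ΔF_A − ΔF_B = -0.36 W/m²

ΔF_A = 5.35 ln(432/277) = 5.35 × 0.44441 = 2.3776 W/m².
ΔF_B = 5.35 ln(462/277) = 5.35 × 0.51155 = 2.7368 W/m².
Difference: 2.3776 − 2.7368 = -0.3592 W/m².
(Equivalently, ΔF_A − ΔF_B = 5.35 ln(432/462) = 5.35 × -0.06714 = -0.3592 W/m².)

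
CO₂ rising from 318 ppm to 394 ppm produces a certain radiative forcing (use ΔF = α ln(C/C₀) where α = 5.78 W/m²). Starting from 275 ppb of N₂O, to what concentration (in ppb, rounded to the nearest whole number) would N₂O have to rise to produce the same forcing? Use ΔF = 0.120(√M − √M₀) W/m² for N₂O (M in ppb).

M ≈ 724 ppb

CO₂ forcing: 5.78 × ln(394/318) = 5.78 × 0.214300 = 1.23865 W/m².
Set 0.120(√M − √275) = 1.23865: √M = 1.23865/0.120 + √275 = 10.3221 + 16.5831 = 26.9052.
M = (26.9052)² = 723.89 ppb.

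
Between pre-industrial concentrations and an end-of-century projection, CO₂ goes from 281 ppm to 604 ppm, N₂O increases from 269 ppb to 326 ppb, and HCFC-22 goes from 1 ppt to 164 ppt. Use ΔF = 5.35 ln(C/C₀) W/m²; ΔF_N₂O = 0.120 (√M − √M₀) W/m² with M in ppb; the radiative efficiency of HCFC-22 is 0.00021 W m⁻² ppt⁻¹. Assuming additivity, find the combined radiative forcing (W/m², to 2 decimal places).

CO₂: 5.35 × ln(604/281) = 5.35 × ln(2.14947) = 5.35 × 0.76522 = 4.0939 W/m².
N₂O: 0.120 × (√326 − √269) = 0.120 × (18.0555 − 16.4012) = 0.120 × 1.6543 = 0.1985 W/m².
HCFC-22: ΔF = 0.00021 × (164 − 1) = 0.00021 × 163 = 0.0342 W/m².
Total ΔF = 4.0939 + 0.1985 + 0.0342 = 4.3266 W/m².

ΔF = 4.33 W/m²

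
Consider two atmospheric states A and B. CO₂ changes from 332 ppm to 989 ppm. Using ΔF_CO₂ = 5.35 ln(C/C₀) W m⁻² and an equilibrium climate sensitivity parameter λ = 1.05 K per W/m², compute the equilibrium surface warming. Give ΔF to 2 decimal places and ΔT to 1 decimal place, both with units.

ΔF = 5.84 W/m²; ΔT = 6.1 K

CO₂: 5.35 × ln(989/332) = 5.35 × ln(2.97892) = 5.35 × 1.09156 = 5.8398 W/m².
ΔT = λ ΔF = 1.05 × 5.84 = 6.1320 K.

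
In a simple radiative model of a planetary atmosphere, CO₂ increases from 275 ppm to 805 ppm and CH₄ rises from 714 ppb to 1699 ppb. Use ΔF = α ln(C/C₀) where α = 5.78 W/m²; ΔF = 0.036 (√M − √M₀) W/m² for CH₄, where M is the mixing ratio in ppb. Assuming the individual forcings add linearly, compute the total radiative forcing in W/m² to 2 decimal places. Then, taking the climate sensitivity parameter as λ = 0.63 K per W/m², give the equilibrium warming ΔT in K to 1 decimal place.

ΔF = 6.73 W/m²; ΔT = 4.2 K

CO₂: 5.78 × ln(805/275) = 5.78 × ln(2.92727) = 5.78 × 1.07407 = 6.2081 W/m².
CH₄: 0.036 × (√1699 − √714) = 0.036 × (41.2189 − 26.7208) = 0.036 × 14.4981 = 0.5219 W/m².
Total ΔF = 6.2081 + 0.5219 = 6.7300 W/m².
ΔT = λ ΔF = 0.63 × 6.73 = 4.2399 K.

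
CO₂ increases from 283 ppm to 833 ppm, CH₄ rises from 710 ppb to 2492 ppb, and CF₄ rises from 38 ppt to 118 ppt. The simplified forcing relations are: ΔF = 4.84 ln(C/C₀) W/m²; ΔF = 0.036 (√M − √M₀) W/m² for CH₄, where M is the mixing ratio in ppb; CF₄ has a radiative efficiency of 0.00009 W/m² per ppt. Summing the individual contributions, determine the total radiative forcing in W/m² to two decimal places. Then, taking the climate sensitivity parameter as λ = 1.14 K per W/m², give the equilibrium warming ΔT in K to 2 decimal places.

CO₂: 4.84 × ln(833/283) = 4.84 × ln(2.94346) = 4.84 × 1.07959 = 5.2252 W/m².
CH₄: 0.036 × (√2492 − √710) = 0.036 × (49.9199 − 26.6458) = 0.036 × 23.2741 = 0.8379 W/m².
CF₄: ΔF = 0.00009 × (118 − 38) = 0.00009 × 80 = 0.0072 W/m².
Total ΔF = 5.2252 + 0.8379 + 0.0072 = 6.0703 W/m².
ΔT = λ ΔF = 1.14 × 6.07 = 6.9198 K.

ΔF = 6.07 W/m²; ΔT = 6.92 K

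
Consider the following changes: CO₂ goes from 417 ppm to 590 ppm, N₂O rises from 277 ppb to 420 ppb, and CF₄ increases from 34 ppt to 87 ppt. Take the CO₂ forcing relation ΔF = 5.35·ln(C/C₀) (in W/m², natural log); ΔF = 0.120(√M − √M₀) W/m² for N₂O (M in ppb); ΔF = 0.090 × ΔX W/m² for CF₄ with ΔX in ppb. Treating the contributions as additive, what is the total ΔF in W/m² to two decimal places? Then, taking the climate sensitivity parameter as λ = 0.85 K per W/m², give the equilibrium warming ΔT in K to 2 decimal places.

CO₂: 5.35 × ln(590/417) = 5.35 × ln(1.41487) = 5.35 × 0.34704 = 1.8567 W/m².
N₂O: 0.120 × (√420 − √277) = 0.120 × (20.4939 − 16.6433) = 0.120 × 3.8506 = 0.4621 W/m².
CF₄: Δ = 87 − 34 = 53 ppt = 0.053 ppb; ΔF = 0.090 × 0.053 = 0.0048 W/m².
Total ΔF = 1.8567 + 0.4621 + 0.0048 = 2.3236 W/m².
ΔT = λ ΔF = 0.85 × 2.32 = 1.9720 K.

ΔF = 2.32 W/m²; ΔT = 1.97 K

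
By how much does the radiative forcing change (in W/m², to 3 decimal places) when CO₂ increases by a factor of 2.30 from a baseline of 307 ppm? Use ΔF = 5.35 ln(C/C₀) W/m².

Because the forcing depends only on the ratio C/C₀, the initial concentration does not enter.
ΔF = 5.35 × ln(2.30) = 5.35 × 0.83291 = 4.4561 W/m².

ΔF = 4.456 W/m²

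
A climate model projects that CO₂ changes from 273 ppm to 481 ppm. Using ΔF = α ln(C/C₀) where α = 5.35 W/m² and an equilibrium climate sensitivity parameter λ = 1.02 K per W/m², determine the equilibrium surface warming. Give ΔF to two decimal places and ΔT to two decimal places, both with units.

ΔF = 3.03 W/m²; ΔT = 3.09 K

CO₂: 5.35 × ln(481/273) = 5.35 × ln(1.76190) = 5.35 × 0.56639 = 3.0302 W/m².
ΔT = λ ΔF = 1.02 × 3.03 = 3.0906 K.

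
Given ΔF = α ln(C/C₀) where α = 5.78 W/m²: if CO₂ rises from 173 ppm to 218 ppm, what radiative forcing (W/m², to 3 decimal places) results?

CO₂: 5.78 × ln(218/173) = 5.78 × ln(1.26012) = 5.78 × 0.23121 = 1.3364 W/m².

ΔF = 1.336 W/m²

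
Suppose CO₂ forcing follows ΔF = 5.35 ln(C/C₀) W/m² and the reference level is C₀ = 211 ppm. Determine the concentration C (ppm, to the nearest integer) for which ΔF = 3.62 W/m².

Set 5.35 ln(C/211) = 3.62, so ln(C/211) = 3.62/5.35 = 0.67664.
Then C/211 = e^0.67664 = 1.96726, giving C = 211 × 1.96726 = 415.09 ppm.

C ≈ 415 ppm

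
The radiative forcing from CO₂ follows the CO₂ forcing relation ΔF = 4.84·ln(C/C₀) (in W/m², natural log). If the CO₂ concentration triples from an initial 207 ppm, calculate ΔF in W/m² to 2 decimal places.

ΔF = 5.32 W/m²

Because the forcing depends only on the ratio C/C₀, the initial concentration does not enter.
ΔF = 4.84 × ln(3) = 4.84 × 1.09861 = 5.3173 W/m².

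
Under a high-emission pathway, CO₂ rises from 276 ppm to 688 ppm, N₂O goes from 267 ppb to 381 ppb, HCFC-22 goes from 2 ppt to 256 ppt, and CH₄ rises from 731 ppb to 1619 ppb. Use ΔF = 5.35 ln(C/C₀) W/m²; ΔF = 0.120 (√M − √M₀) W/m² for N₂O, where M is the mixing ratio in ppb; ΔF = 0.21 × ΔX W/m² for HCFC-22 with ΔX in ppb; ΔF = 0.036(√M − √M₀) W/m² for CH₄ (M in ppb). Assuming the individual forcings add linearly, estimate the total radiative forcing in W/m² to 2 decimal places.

CO₂: 5.35 × ln(688/276) = 5.35 × ln(2.49275) = 5.35 × 0.91339 = 4.8866 W/m².
N₂O: 0.120 × (√381 − √267) = 0.120 × (19.5192 − 16.3401) = 0.120 × 3.1791 = 0.3815 W/m².
HCFC-22: Δ = 256 − 2 = 254 ppt = 0.254 ppb; ΔF = 0.21 × 0.254 = 0.0533 W/m².
CH₄: 0.036 × (√1619 − √731) = 0.036 × (40.2368 − 27.0370) = 0.036 × 13.1998 = 0.4752 W/m².
Total ΔF = 4.8866 + 0.3815 + 0.0533 + 0.4752 = 5.7966 W/m².

ΔF = 5.80 W/m²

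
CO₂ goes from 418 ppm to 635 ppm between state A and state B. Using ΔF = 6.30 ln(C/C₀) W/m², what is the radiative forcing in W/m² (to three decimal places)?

ΔF = 2.634 W/m²

CO₂ absorption bands are partially saturated, so forcing scales with the logarithm of the concentration ratio.
CO₂: 6.30 × ln(635/418) = 6.30 × ln(1.51914) = 6.30 × 0.41814 = 2.6343 W/m².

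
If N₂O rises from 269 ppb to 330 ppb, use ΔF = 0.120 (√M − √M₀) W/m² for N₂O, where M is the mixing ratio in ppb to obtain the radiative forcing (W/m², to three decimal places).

ΔF = 0.212 W/m²

N₂O: 0.120 × (√330 − √269) = 0.120 × (18.1659 − 16.4012) = 0.120 × 1.7647 = 0.2118 W/m².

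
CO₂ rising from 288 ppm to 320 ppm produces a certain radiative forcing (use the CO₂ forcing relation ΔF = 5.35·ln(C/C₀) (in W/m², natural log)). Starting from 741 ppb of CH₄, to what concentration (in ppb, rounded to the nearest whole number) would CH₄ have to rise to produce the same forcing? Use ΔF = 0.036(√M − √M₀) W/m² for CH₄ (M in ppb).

M ≈ 1839 ppb

CO₂ forcing: 5.35 × ln(320/288) = 5.35 × 0.105361 = 0.56368 W/m².
Set 0.036(√M − √741) = 0.56368: √M = 0.56368/0.036 + √741 = 15.6578 + 27.2213 = 42.8791.
M = (42.8791)² = 1838.62 ppb.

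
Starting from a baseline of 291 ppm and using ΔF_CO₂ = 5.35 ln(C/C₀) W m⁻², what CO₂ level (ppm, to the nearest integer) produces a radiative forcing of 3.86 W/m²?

C ≈ 599 ppm

Set 5.35 ln(C/291) = 3.86, so ln(C/291) = 3.86/5.35 = 0.72150.
Then C/291 = e^0.72150 = 2.05752, giving C = 291 × 2.05752 = 598.74 ppm.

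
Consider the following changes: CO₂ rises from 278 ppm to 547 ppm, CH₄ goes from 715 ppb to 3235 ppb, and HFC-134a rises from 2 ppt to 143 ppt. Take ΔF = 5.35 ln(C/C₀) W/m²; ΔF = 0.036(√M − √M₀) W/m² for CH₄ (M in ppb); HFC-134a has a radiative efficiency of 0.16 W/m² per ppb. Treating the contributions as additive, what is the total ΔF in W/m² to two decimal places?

ΔF = 4.73 W/m²

CO₂: 5.35 × ln(547/278) = 5.35 × ln(1.96763) = 5.35 × 0.67683 = 3.6210 W/m².
CH₄: 0.036 × (√3235 − √715) = 0.036 × (56.8771 − 26.7395) = 0.036 × 30.1376 = 1.0850 W/m².
HFC-134a: Δ = 143 − 2 = 141 ppt = 0.141 ppb; ΔF = 0.16 × 0.141 = 0.0226 W/m².
Total ΔF = 3.6210 + 1.0850 + 0.0226 = 4.7286 W/m².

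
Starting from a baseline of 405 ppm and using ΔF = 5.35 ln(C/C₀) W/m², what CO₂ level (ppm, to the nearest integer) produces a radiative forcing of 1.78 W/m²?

C ≈ 565 ppm

Set 5.35 ln(C/405) = 1.78, so ln(C/405) = 1.78/5.35 = 0.33271.
Then C/405 = e^0.33271 = 1.39474, giving C = 405 × 1.39474 = 564.87 ppm.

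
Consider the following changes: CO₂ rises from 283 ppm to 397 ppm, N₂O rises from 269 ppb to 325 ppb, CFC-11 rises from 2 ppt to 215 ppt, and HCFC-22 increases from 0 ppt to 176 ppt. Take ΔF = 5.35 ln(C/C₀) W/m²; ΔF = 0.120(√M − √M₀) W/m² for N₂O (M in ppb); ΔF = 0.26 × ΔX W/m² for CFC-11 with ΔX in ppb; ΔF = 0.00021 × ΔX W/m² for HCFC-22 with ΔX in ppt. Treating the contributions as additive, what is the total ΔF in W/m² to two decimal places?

ΔF = 2.10 W/m²

CO₂: 5.35 × ln(397/283) = 5.35 × ln(1.40283) = 5.35 × 0.33849 = 1.8109 W/m².
N₂O: 0.120 × (√325 − √269) = 0.120 × (18.0278 − 16.4012) = 0.120 × 1.6266 = 0.1952 W/m².
CFC-11: Δ = 215 − 2 = 213 ppt = 0.213 ppb; ΔF = 0.26 × 0.213 = 0.0554 W/m².
HCFC-22: ΔF = 0.00021 × (176 − 0) = 0.00021 × 176 = 0.0370 W/m².
Total ΔF = 1.8109 + 0.1952 + 0.0554 + 0.0370 = 2.0985 W/m².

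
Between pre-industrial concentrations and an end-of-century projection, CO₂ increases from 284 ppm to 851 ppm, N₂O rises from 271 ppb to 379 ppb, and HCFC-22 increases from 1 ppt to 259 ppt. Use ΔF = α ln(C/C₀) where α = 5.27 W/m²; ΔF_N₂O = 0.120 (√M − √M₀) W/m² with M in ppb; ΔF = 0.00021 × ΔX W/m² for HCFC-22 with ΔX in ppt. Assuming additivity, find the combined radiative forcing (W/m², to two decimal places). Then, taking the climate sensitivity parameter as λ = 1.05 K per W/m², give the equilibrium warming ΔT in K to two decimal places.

CO₂: 5.27 × ln(851/284) = 5.27 × ln(2.99648) = 5.27 × 1.09744 = 5.7835 W/m².
N₂O: 0.120 × (√379 − √271) = 0.120 × (19.4679 − 16.4621) = 0.120 × 3.0058 = 0.3607 W/m².
HCFC-22: ΔF = 0.00021 × (259 − 1) = 0.00021 × 258 = 0.0542 W/m².
Total ΔF = 5.7835 + 0.3607 + 0.0542 = 6.1984 W/m².
ΔT = λ ΔF = 1.05 × 6.20 = 6.5100 K.

ΔF = 6.20 W/m²; ΔT = 6.51 K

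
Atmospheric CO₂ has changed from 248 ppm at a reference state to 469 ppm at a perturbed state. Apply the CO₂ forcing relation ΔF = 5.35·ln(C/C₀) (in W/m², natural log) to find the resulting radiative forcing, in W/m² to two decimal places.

CO₂ absorption bands are partially saturated, so forcing scales with the logarithm of the concentration ratio.
CO₂: 5.35 × ln(469/248) = 5.35 × ln(1.89113) = 5.35 × 0.63717 = 3.4089 W/m².

ΔF = 3.41 W/m²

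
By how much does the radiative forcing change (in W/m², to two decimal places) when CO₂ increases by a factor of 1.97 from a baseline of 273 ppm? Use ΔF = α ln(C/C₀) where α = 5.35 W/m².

ΔF = 3.63 W/m²

Because the forcing depends only on the ratio C/C₀, the initial concentration does not enter.
ΔF = 5.35 × ln(1.97) = 5.35 × 0.67803 = 3.6275 W/m².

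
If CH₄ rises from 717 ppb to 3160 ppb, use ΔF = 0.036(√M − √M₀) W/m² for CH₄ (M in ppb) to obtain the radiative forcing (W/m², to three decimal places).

ΔF = 1.060 W/m²

CH₄: 0.036 × (√3160 − √717) = 0.036 × (56.2139 − 26.7769) = 0.036 × 29.4370 = 1.0597 W/m².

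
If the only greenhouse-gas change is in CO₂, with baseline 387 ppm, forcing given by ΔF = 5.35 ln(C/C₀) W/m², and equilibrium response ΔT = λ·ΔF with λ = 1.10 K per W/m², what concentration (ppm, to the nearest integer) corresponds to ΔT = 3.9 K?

C ≈ 751 ppm

Required forcing: ΔF = ΔT/λ = 3.9/1.10 = 3.5455 W/m².
Then ln(C/387) = ΔF/5.35 = 3.5455/5.35 = 0.66271.
So C = 387 × e^0.66271 = 387 × 1.94004 = 750.80 ppm.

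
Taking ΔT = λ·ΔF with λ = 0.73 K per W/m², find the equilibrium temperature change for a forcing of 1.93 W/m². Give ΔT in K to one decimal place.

ΔT = 1.4 K

ΔT = λ ΔF = 0.73 × 1.93 = 1.4089 K.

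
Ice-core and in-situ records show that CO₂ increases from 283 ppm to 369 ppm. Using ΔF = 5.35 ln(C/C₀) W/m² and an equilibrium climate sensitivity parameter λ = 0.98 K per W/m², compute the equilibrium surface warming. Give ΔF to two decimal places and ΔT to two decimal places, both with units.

CO₂: 5.35 × ln(369/283) = 5.35 × ln(1.30389) = 5.35 × 0.26535 = 1.4196 W/m².
ΔT = λ ΔF = 0.98 × 1.42 = 1.3916 K.

ΔF = 1.42 W/m²; ΔT = 1.39 K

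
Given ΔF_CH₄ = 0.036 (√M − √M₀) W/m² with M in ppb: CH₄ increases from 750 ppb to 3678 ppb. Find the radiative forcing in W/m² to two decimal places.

ΔF = 1.20 W/m²

CH₄: 0.036 × (√3678 − √750) = 0.036 × (60.6465 − 27.3861) = 0.036 × 33.2604 = 1.1974 W/m².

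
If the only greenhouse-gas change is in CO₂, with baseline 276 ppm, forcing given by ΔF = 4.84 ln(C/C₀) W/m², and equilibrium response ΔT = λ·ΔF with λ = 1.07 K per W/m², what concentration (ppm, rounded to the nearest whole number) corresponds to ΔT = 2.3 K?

C ≈ 430 ppm

Required forcing: ΔF = ΔT/λ = 2.3/1.07 = 2.1495 W/m².
Then ln(C/276) = ΔF/4.84 = 2.1495/4.84 = 0.44411.
So C = 276 × e^0.44411 = 276 × 1.55910 = 430.31 ppm.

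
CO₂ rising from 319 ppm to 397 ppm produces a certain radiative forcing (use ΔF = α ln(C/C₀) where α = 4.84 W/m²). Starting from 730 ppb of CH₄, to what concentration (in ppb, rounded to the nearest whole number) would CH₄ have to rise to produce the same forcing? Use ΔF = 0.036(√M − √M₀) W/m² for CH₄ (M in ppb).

M ≈ 3184 ppb

CO₂ forcing: 4.84 × ln(397/319) = 4.84 × 0.218745 = 1.05873 W/m².
Set 0.036(√M − √730) = 1.05873: √M = 1.05873/0.036 + √730 = 29.4092 + 27.0185 = 56.4277.
M = (56.4277)² = 3184.09 ppb.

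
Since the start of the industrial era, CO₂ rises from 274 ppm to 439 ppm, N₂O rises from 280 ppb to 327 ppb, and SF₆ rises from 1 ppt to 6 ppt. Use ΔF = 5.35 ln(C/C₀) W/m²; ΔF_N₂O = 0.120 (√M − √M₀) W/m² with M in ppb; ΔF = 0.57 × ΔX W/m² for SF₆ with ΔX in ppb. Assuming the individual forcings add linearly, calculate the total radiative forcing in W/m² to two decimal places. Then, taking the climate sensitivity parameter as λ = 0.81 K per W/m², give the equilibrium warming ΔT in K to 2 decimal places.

ΔF = 2.69 W/m²; ΔT = 2.18 K

CO₂: 5.35 × ln(439/274) = 5.35 × ln(1.60219) = 5.35 × 0.47137 = 2.5218 W/m².
N₂O: 0.120 × (√327 − √280) = 0.120 × (18.0831 − 16.7332) = 0.120 × 1.3499 = 0.1620 W/m².
SF₆: Δ = 6 − 1 = 5 ppt = 0.005 ppb; ΔF = 0.57 × 0.005 = 0.0029 W/m².
Total ΔF = 2.5218 + 0.1620 + 0.0029 = 2.6867 W/m².
ΔT = λ ΔF = 0.81 × 2.69 = 2.1789 K.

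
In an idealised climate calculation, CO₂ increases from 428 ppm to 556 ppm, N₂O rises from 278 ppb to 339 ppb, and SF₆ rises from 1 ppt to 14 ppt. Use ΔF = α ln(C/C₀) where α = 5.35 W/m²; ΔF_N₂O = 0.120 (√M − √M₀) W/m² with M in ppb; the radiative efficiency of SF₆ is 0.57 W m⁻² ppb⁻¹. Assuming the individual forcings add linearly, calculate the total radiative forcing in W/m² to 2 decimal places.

ΔF = 1.62 W/m²

CO₂: 5.35 × ln(556/428) = 5.35 × ln(1.29907) = 5.35 × 0.26165 = 1.3998 W/m².
N₂O: 0.120 × (√339 − √278) = 0.120 × (18.4120 − 16.6733) = 0.120 × 1.7387 = 0.2086 W/m².
SF₆: Δ = 14 − 1 = 13 ppt = 0.013 ppb; ΔF = 0.57 × 0.013 = 0.0074 W/m².
Total ΔF = 1.3998 + 0.2086 + 0.0074 = 1.6158 W/m².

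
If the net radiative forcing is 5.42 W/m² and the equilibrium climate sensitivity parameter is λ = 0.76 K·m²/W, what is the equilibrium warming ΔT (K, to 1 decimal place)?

ΔT = 4.1 K

ΔT = λ ΔF = 0.76 × 5.42 = 4.1192 K.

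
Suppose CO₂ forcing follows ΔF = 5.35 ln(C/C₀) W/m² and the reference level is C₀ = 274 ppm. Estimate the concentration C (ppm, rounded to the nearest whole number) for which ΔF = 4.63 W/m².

Set 5.35 ln(C/274) = 4.63, so ln(C/274) = 4.63/5.35 = 0.86542.
Then C/274 = e^0.86542 = 2.37600, giving C = 274 × 2.37600 = 651.02 ppm.

C ≈ 651 ppm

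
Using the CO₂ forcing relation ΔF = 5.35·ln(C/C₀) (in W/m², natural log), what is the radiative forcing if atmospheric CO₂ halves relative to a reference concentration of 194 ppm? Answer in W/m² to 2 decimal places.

ΔF = 5.35 × ln(0.5) = 5.35 × -0.69315 = -3.7084 W/m².

ΔF = -3.71 W/m²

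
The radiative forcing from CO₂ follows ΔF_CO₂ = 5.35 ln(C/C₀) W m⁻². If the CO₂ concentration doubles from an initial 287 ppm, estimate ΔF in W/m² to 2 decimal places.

Because the forcing depends only on the ratio C/C₀, the initial concentration does not enter.
ΔF = 5.35 × ln(2) = 5.35 × 0.69315 = 3.7084 W/m².

ΔF = 3.71 W/m²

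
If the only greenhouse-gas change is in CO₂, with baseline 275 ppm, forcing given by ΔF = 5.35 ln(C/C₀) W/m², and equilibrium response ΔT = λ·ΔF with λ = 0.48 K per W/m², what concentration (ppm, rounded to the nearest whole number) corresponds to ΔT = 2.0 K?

Required forcing: ΔF = ΔT/λ = 2.0/0.48 = 4.1667 W/m².
Then ln(C/275) = ΔF/5.35 = 4.1667/5.35 = 0.77882.
So C = 275 × e^0.77882 = 275 × 2.17890 = 599.20 ppm.

C ≈ 599 ppm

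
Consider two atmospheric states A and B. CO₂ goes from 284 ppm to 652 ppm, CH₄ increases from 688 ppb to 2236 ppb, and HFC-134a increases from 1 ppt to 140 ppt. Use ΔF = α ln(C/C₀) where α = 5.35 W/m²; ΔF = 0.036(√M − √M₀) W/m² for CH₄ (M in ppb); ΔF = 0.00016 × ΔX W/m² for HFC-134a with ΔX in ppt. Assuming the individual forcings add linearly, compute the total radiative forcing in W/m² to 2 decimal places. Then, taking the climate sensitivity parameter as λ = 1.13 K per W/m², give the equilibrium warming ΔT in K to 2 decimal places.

CO₂: 5.35 × ln(652/284) = 5.35 × ln(2.29577) = 5.35 × 0.83107 = 4.4462 W/m².
CH₄: 0.036 × (√2236 − √688) = 0.036 × (47.2864 − 26.2298) = 0.036 × 21.0566 = 0.7580 W/m².
HFC-134a: ΔF = 0.00016 × (140 − 1) = 0.00016 × 139 = 0.0222 W/m².
Total ΔF = 4.4462 + 0.7580 + 0.0222 = 5.2264 W/m².
ΔT = λ ΔF = 1.13 × 5.23 = 5.9099 K.

ΔF = 5.23 W/m²; ΔT = 5.91 K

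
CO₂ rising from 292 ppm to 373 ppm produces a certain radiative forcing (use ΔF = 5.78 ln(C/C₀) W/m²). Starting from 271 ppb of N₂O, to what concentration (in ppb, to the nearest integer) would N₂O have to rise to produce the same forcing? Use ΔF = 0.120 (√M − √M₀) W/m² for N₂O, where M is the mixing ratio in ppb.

M ≈ 798 ppb

CO₂ forcing: 5.78 × ln(373/292) = 5.78 × 0.244825 = 1.41509 W/m².
Set 0.120(√M − √271) = 1.41509: √M = 1.41509/0.120 + √271 = 11.7924 + 16.4621 = 28.2545.
M = (28.2545)² = 798.32 ppb.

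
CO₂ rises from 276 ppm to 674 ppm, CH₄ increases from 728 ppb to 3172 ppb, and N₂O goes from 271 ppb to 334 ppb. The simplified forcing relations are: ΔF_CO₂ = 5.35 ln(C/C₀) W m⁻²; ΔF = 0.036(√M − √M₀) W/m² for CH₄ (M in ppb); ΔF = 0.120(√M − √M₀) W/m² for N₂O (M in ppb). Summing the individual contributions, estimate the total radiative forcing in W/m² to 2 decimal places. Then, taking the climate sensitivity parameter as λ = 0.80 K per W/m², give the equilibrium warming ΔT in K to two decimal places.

CO₂: 5.35 × ln(674/276) = 5.35 × ln(2.44203) = 5.35 × 0.89283 = 4.7766 W/m².
CH₄: 0.036 × (√3172 − √728) = 0.036 × (56.3205 − 26.9815) = 0.036 × 29.3390 = 1.0562 W/m².
N₂O: 0.120 × (√334 − √271) = 0.120 × (18.2757 − 16.4621) = 0.120 × 1.8136 = 0.2176 W/m².
Total ΔF = 4.7766 + 1.0562 + 0.2176 = 6.0504 W/m².
ΔT = λ ΔF = 0.80 × 6.05 = 4.8400 K.

ΔF = 6.05 W/m²; ΔT = 4.84 K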